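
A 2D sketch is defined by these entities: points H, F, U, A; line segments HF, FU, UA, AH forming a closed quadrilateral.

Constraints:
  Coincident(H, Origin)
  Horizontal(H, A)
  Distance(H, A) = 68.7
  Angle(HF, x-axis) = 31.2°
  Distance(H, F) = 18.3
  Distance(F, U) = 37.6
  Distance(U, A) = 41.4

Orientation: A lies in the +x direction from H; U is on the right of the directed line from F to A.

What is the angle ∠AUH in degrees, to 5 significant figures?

112.08°

H is at the origin; HA is horizontal with |HA| = 68.7 and A in +x, so A = (68.7, 0). HF runs at 31.2° with |HF| = 18.3, so F = (15.653, 9.4799). U is determined by |FU| = 37.6 and |UA| = 41.4 together: it lies at the intersection of circle(F, 37.6) and circle(A, 41.4). With |FA| = 53.887, the foot of the radical line on FA is 24.158 from F and the perpendicular offset is √(37.6² − 24.158²) = 28.812. Taking the right-of-FA solution: U = (34.366, -23.133).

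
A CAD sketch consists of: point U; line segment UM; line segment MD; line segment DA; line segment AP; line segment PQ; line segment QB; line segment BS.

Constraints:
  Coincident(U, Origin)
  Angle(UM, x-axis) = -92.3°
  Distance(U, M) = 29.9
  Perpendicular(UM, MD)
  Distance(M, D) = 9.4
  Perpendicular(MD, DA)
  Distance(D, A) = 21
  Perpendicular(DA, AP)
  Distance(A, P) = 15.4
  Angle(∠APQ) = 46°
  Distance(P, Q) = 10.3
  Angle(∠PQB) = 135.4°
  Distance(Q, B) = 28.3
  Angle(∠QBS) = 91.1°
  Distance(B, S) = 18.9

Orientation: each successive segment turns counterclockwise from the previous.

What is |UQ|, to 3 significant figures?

16.4

U is at the origin; UM runs at -92.3° with length 29.9, so M = (-1.20, -29.9). UM ⟂ MD, so MD runs at -2.30°; with |MD| = 9.4, D = (8.19, -30.3). The perpendicularity gives DA at right angles to MD, so DA runs at 87.7°; with |DA| = 21.0, A = (9.04, -9.27). The perpendicularity gives AP at right angles to DA, so AP runs at 178°; with |AP| = 15.4, P = (-6.35, -8.65). ∠APQ = 46.0° gives PQ at -48.3° from the x-axis; with |PQ| = 10.3, Q = (0.500, -16.3). Then |UQ| = |Q − U| = 16.4.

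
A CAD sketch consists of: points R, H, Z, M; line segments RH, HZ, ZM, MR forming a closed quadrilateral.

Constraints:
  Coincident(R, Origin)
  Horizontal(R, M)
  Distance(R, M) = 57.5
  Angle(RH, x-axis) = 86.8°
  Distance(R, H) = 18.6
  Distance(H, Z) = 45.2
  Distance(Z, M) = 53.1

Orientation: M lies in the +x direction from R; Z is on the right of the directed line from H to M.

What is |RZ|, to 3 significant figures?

27.8

R is at the origin; RM is horizontal with |RM| = 57.5 and M in +x, so M = (57.5, 0). RH runs at 86.8° with |RH| = 18.6, so H = (1.04, 18.6). Z is determined by |HZ| = 45.2 and |ZM| = 53.1 together: it lies at the intersection of circle(H, 45.2) and circle(M, 53.1). With |HM| = 59.4, the foot of the radical line on HM is 23.2 from H and the perpendicular offset is √(45.2² − 23.2²) = 38.8. Taking the right-of-HM solution: Z = (10.9, -25.5).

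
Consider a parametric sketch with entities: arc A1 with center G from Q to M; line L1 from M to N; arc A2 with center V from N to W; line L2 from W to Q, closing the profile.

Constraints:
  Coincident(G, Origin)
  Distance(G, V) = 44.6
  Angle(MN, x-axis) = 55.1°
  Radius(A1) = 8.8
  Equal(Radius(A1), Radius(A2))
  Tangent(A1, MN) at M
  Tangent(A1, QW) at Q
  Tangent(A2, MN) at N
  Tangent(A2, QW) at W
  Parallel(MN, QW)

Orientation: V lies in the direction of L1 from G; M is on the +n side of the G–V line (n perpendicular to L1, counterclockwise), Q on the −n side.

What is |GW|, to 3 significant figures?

45.5

The slot axis is L1's direction at 55.1°, so u = (cos 55.1°, sin 55.1°) = (0.572, 0.820) and n = (−sin 55.1°, cos 55.1°) = (-0.820, 0.572). G is at the origin and V lies 44.6 along u from G, so V = 44.6·u = (25.5, 36.6). Tangency of A1 to both parallel lines with radius 8.8 puts M and Q at G ± 8.8·n: M = (-7.22, 5.03), Q = (7.22, -5.03). Equal radii place N and W the same way about V: N = V + 8.8·n = (18.3, 41.6), W = V − 8.8·n = (32.7, 31.5). Then |GW| = |W − G| = 45.5.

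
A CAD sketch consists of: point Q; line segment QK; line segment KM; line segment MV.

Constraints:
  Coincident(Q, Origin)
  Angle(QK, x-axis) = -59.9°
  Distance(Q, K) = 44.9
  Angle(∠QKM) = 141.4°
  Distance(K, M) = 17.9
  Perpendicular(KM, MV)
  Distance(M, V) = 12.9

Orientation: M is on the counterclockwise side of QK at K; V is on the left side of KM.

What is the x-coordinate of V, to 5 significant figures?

43.881

∠QKM = 141.4°, so KM runs at -59.9° + (180° − 141.4°) = -21.300° from the x-axis; with |KM| = 17.9, M = K + 17.9·(cos -21.300°, sin -21.300°) = (39.195, -45.347). The perpendicularity gives MV at right angles to KM; with |MV| = 12.9 on the left of KM, V = M + 12.9·(0.36325, 0.93169) = (43.881, -33.329). So V.x = 43.881.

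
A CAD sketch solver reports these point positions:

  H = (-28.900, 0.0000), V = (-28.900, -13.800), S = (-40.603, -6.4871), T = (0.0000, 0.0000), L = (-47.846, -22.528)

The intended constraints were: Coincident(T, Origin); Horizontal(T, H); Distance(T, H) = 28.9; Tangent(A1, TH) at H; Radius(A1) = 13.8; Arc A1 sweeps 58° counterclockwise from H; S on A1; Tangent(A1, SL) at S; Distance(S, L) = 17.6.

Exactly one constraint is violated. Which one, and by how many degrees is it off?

Tangent(A1, SL) at S — off by 7.70°.

T = (0.00, 0.00) ✓; T.y = 0.00, H.y = 0.00 ✓; |TH| = 28.90 ✓; ∠(VH, HT) = 90.00° ✓; |VH| = 13.80 ✓; bearing(V→S) − bearing(V→H) = 58.00° ✓; |VS| = 13.80 ✓; ∠(VS, SL) = 82.30° ✗; |SL| = 17.60 ✓.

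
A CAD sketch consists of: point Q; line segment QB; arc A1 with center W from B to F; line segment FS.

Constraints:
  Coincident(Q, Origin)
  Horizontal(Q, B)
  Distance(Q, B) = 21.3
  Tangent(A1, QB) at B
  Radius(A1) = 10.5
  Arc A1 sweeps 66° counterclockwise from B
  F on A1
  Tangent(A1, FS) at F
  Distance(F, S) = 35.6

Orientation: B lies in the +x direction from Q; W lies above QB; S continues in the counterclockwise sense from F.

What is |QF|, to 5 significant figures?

31.514

A1 meets QB tangentially, so WB is at right angles to QB, so W = B + (0, 10.5) = (21.300, 10.500). On A1, B sits at bearing -90° from W; a 66° counterclockwise sweep puts F at bearing -24°, so F = W + 10.5·(cos -24°, sin -24°) = (30.892, 6.2293). Then |QF| = |F − Q| = 31.514.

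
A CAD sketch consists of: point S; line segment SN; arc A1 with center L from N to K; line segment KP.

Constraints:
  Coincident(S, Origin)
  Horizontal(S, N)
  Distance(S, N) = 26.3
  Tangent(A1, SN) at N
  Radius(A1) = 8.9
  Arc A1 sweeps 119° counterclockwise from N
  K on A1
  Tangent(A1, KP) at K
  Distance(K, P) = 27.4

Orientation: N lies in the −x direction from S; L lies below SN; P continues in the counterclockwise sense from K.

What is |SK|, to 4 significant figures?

36.56

S is at the origin; SN is horizontal with |SN| = 26.3 and N on the −x side, so N = (-26.30, 0.000). The tangent condition forces LN to be normal to SN, so L = N + (0, -8.9) = (-26.30, -8.900). On A1, N sits at bearing 90° from L; a 119° counterclockwise sweep puts K at bearing 209°, so K = L + 8.9·(cos 209°, sin 209°) = (-34.08, -13.21). Then |SK| = |K − S| = 36.56.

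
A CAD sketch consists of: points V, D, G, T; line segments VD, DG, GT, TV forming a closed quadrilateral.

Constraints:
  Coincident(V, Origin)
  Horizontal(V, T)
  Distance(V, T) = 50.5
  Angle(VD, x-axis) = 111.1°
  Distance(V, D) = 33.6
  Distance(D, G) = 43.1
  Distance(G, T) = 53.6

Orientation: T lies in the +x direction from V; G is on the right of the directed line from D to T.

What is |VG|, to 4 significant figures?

10.76

V is at the origin; VT is horizontal with |VT| = 50.5 and T in +x, so T = (50.5, 0). VD runs at 111.1° with |VD| = 33.6, so D = (-12.10, 31.35). G is determined by |DG| = 43.1 and |GT| = 53.6 together: it lies at the intersection of circle(D, 43.1) and circle(T, 53.6). With |DT| = 70.01, the foot of the radical line on DT is 27.75 from D and the perpendicular offset is √(43.1² − 27.75²) = 32.98. Taking the right-of-DT solution: G = (-2.048, -10.57).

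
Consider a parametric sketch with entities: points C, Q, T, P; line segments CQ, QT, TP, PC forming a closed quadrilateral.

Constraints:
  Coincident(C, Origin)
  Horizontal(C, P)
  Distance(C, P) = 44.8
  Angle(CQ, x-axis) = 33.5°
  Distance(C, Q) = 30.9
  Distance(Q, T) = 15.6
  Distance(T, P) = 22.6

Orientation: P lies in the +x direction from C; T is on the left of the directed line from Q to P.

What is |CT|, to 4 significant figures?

46.18

C is at the origin; CP is horizontal with |CP| = 44.8 and P in +x, so P = (44.8, 0). CQ runs at 33.5° with |CQ| = 30.9, so Q = (25.77, 17.05). T is determined by |QT| = 15.6 and |TP| = 22.6 together: it lies at the intersection of circle(Q, 15.6) and circle(P, 22.6). With |QP| = 25.56, the foot of the radical line on QP is 7.547 from Q and the perpendicular offset is √(15.6² − 7.547²) = 13.65. Taking the left-of-QP solution: T = (40.50, 22.19).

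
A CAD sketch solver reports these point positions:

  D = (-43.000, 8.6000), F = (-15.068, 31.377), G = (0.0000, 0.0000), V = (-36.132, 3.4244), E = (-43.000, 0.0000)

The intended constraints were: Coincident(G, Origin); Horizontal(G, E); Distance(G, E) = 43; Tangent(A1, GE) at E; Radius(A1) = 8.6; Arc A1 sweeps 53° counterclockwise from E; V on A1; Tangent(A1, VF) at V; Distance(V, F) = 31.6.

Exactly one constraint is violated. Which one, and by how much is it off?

Distance(V, F) = 31.6 — off by 3.40.

G = (0.00, 0.00) ✓; G.y = 0.00, E.y = 0.00 ✓; |GE| = 43.00 ✓; ∠(DE, EG) = 90.00° ✓; |DE| = 8.600 ✓; bearing(D→V) − bearing(D→E) = 53.00° ✓; |DV| = 8.600 ✓; ∠(DV, VF) = 90.00° ✓; |VF| = 35.00 ✗.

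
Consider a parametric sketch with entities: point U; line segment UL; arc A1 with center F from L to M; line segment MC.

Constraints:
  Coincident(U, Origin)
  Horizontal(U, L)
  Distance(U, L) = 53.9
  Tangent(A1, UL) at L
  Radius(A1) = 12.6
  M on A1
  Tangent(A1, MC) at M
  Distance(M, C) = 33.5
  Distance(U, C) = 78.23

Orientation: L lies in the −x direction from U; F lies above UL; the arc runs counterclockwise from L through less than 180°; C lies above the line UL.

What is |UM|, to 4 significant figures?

47.70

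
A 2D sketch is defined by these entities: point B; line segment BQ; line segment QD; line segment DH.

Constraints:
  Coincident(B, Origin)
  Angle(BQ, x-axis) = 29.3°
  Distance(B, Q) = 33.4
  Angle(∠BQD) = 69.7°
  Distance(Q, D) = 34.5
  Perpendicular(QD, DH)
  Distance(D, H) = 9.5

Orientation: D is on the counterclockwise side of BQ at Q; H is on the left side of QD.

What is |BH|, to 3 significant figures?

31.6

∠BQD = 69.7°, so QD runs at 29.3° + (180° − 69.7°) = 140° from the x-axis; with |QD| = 34.5, D = Q + 34.5·(cos 140°, sin 140°) = (2.85, 38.7). The perpendicularity gives DH at right angles to QD; with |DH| = 9.5 on the left of QD, H = D + 9.5·(-0.648, -0.762) = (-3.30, 31.5). Then |BH| = |H − B| = 31.6.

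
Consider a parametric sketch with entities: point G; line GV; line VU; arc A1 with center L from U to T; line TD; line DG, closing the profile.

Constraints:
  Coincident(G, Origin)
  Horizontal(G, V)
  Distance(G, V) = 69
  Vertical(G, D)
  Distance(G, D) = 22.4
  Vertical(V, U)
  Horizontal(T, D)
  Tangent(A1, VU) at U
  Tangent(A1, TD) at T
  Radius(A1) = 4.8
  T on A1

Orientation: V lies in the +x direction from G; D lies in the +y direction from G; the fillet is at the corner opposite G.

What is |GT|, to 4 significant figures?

68.00

G is at the origin; GV is horizontal with |GV| = 69.0 and V on the +x side, so V = (69.00, 0.000). GD is vertical with |GD| = 22.4 and D on the +y side, so D = (0.000, 22.40). The virtual corner opposite G is at (69.00, 22.40). Since A1 is tangent to VU there, LU ⟂ VU and since A1 is tangent to TD there, LT ⟂ TD, with radius 4.8, so the center L sits 4.8 in from both sides at L = (64.20, 17.60). That places the tangent points at U = (69.00, 17.60) on VU and T = (64.20, 22.40) on TD. Then |GT| = |T − G| = 68.00.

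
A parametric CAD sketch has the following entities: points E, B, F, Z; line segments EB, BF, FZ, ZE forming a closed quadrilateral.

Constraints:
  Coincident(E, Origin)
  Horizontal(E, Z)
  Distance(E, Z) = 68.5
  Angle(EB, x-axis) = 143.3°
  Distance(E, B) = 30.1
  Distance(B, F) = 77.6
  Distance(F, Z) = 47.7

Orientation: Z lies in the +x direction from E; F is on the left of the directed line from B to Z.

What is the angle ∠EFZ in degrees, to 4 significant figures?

72.39°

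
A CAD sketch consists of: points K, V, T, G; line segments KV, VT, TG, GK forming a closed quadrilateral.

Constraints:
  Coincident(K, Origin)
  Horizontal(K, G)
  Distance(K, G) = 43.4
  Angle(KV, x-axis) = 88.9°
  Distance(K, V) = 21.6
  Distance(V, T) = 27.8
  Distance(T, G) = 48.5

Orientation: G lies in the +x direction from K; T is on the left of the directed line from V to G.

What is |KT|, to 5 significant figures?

46.245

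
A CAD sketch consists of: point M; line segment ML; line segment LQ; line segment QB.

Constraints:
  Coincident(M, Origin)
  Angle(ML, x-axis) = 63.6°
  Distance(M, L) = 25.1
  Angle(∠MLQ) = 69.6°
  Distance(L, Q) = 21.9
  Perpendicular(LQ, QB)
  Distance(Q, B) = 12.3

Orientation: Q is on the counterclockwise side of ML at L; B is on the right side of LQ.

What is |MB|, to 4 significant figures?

38.16

M is at the origin; ML runs at 63.6° with length 25.1, so L = 25.1·(cos 63.6°, sin 63.6°) = (11.16, 22.48). ∠MLQ = 69.6°, so LQ runs at 63.6° + (180° − 69.6°) = 174.0° from the x-axis; with |LQ| = 21.9, Q = L + 21.9·(cos 174.0°, sin 174.0°) = (-10.62, 24.77). LQ ⟂ QB; with |QB| = 12.3 on the right of LQ, B = Q + 12.3·(0.1045, 0.9945) = (-9.334, 37.00). Then |MB| = |B − M| = 38.16.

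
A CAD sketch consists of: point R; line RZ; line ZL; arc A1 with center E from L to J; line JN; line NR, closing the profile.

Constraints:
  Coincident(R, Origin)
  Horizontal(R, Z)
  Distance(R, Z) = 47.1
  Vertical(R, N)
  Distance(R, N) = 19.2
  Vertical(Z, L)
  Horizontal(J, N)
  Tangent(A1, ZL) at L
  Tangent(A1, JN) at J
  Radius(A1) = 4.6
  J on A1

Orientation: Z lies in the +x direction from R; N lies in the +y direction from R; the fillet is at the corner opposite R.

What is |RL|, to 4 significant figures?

49.31

R is at the origin; RZ is horizontal with |RZ| = 47.1 and Z on the +x side, so Z = (47.10, 0.000). R and N share the same x with |RN| = 19.2 and N on the +y side, so N = (0.000, 19.20). The virtual corner opposite R is at (47.10, 19.20). Since A1 is tangent to ZL there, EL ⟂ ZL and A1 meets JN tangentially, so EJ is at right angles to JN, with radius 4.6, so the center E sits 4.6 in from both sides at E = (42.50, 14.60). That places the tangent points at L = (47.10, 14.60) on ZL and J = (42.50, 19.20) on JN. Then |RL| = |L − R| = 49.31.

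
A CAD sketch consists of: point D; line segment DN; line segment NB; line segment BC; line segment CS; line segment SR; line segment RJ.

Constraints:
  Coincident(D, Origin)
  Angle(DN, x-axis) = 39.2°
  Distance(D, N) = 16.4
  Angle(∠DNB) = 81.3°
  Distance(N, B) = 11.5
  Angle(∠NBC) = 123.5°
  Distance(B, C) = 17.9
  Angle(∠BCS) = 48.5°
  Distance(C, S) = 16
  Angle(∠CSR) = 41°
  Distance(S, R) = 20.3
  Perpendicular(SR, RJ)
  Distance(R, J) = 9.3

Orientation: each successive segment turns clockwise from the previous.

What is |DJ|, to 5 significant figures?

26.040

D is at the origin; DN runs at 39.2° with length 16.4, so N = (12.709, 10.365). ∠DNB = 81.3° gives NB at -59.500° from the x-axis; with |NB| = 11.5, B = (18.546, 0.45655). ∠NBC = 123.5° gives BC at -116.00° from the x-axis; with |BC| = 17.9, C = (10.699, -15.632). ∠BCS = 48.5° gives CS at 112.50° from the x-axis; with |CS| = 16.0, S = (4.5760, -0.84980). ∠CSR = 41.0° gives SR at -26.500° from the x-axis; with |SR| = 20.3, R = (22.743, -9.9076). SR ⟂ RJ, so RJ runs at -116.50°; with |RJ| = 9.3, J = (18.594, -18.231). Then |DJ| = |J − D| = 26.040.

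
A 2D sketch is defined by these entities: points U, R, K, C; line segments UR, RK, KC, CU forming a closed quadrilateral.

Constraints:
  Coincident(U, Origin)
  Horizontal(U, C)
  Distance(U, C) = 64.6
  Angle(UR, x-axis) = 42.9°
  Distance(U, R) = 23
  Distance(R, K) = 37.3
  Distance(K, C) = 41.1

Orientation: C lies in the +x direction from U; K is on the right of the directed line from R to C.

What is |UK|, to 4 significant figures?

34.73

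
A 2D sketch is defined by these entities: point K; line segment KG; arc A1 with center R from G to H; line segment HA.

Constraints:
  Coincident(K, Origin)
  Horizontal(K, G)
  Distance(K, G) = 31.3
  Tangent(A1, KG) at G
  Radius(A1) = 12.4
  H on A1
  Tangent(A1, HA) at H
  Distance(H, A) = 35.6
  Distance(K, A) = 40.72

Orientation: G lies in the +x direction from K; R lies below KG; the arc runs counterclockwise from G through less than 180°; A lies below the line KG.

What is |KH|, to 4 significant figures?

21.27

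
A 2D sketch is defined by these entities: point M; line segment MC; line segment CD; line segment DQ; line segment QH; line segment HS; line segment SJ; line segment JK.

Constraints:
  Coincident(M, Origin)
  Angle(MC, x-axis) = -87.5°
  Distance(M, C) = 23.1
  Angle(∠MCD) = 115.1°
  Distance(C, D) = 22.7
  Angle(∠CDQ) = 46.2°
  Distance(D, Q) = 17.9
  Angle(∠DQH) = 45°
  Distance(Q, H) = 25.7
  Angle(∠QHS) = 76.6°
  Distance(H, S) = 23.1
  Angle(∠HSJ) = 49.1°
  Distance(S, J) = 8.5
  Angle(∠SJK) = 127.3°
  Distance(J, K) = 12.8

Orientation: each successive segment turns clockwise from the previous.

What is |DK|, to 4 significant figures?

11.35

∠HSJ = 49.1° gives SJ at 64.50° from the x-axis; with |SJ| = 8.5, J = (-20.35, -37.39). ∠SJK = 127.3° gives JK at 11.80° from the x-axis; with |JK| = 12.8, K = (-7.816, -34.77). Then |DK| = |K − D| = 11.35.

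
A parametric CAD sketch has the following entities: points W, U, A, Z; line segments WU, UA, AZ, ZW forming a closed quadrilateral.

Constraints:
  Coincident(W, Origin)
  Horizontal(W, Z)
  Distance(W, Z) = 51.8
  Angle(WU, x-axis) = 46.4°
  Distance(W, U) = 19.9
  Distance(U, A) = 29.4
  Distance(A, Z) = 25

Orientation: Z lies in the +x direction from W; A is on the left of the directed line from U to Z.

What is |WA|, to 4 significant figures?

47.73

Checks: WU at 46.40° ✓; |UA| = 29.40 ✓; |AZ| = 25.00 ✓.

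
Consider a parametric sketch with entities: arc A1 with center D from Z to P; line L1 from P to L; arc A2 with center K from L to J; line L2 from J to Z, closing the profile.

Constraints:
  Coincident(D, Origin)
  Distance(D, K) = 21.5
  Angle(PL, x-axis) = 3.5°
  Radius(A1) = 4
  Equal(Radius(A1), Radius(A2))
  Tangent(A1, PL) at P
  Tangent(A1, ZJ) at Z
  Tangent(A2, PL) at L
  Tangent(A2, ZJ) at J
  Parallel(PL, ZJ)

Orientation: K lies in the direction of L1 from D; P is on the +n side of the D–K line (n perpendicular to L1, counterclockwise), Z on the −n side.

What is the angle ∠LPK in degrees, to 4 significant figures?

10.54°

The slot axis is L1's direction at 3.5°, so u = (cos 3.5°, sin 3.5°) = (0.9981, 0.06105) and n = (−sin 3.5°, cos 3.5°) = (-0.06105, 0.9981). D is at the origin and K lies 21.5 along u from D, so K = 21.5·u = (21.46, 1.313). Tangency of A1 to both parallel lines with radius 4.0 puts P and Z at D ± 4.0·n: P = (-0.2442, 3.993), Z = (0.2442, -3.993). Equal radii place L and J the same way about K: L = K + 4.0·n = (21.22, 5.305), J = K − 4.0·n = (21.70, -2.680). Then cos ∠LPK = PL·PK / (|PL||PK|), giving 10.54°.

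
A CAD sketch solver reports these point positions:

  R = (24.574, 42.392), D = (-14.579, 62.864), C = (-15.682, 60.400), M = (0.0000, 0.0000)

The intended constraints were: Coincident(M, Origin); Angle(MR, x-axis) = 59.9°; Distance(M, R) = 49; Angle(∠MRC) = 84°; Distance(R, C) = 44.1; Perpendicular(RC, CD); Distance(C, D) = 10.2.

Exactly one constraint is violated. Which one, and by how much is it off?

Distance(C, D) = 10.2 — off by 7.50.

M = (0.00, 0.00) ✓; MR at 59.90° ✓; |MR| = 49.00 ✓; ∠MRC = 84.00° ✓; |RC| = 44.10 ✓; ∠(RC, CD) = 90.01° ✓; |CD| = 2.700 ✗.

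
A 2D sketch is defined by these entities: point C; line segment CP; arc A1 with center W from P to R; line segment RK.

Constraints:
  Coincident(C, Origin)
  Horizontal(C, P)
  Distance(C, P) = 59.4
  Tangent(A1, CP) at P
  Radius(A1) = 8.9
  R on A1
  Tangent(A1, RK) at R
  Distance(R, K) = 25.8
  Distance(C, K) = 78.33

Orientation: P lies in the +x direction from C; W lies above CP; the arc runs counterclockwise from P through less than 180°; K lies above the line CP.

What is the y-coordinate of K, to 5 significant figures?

33.749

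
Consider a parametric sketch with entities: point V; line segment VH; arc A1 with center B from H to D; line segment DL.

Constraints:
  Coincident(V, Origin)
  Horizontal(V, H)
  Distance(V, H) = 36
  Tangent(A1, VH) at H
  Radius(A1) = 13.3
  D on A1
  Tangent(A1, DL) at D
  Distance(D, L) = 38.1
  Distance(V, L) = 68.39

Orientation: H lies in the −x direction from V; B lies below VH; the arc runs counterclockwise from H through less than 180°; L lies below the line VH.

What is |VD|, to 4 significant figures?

51.49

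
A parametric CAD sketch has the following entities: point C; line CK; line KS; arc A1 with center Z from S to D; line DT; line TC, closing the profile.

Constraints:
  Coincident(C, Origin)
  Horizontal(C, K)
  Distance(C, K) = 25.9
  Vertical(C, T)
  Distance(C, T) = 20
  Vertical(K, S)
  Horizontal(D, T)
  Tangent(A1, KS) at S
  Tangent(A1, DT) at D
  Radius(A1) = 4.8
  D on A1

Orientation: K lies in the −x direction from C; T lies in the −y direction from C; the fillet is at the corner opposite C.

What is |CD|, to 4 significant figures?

29.07

C is at the origin; C and K share the same y with |CK| = 25.9 and K on the −x side, so K = (-25.90, 0.000). C and T share the same x with |CT| = 20.0 and T on the −y side, so T = (0.000, -20.00). The virtual corner opposite C is at (-25.90, -20.00). Tangency of A1 to KS means the radius ZS is perpendicular to KS and the tangent condition forces ZD to be normal to DT, with radius 4.8, so the center Z sits 4.8 in from both sides at Z = (-21.10, -15.20). That places the tangent points at S = (-25.90, -15.20) on KS and D = (-21.10, -20.00) on DT. Then |CD| = |D − C| = 29.07.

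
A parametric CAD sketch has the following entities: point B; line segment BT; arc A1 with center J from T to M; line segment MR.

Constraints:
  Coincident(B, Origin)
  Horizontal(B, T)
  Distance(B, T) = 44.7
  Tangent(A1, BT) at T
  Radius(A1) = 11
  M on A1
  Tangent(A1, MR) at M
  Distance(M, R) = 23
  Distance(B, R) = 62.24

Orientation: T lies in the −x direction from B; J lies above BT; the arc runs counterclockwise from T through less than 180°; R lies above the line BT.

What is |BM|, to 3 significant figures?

40.5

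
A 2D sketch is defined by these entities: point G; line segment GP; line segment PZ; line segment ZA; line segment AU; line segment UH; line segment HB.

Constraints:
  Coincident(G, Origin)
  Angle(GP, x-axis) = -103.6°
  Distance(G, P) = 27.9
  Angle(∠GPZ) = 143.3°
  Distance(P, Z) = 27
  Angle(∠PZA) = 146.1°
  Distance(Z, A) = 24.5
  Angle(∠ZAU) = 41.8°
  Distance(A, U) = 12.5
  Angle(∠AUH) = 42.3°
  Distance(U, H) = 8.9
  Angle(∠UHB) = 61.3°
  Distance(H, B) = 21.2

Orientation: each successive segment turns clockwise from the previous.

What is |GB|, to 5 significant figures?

71.734

G is at the origin; GP runs at -103.6° with length 27.9, so P = (-6.5605, -27.118). ∠GPZ = 143.3° gives PZ at -140.30° from the x-axis; with |PZ| = 27.0, Z = (-27.334, -44.364). ∠PZA = 146.1° gives ZA at -174.20° from the x-axis; with |ZA| = 24.5, A = (-51.709, -46.840). ∠ZAU = 41.8° gives AU at 47.600° from the x-axis; with |AU| = 12.5, U = (-43.280, -37.610). ∠AUH = 42.3° gives UH at -90.100° from the x-axis; with |UH| = 8.9, H = (-43.296, -46.510). ∠UHB = 61.3° gives HB at 151.20° from the x-axis; with |HB| = 21.2, B = (-61.873, -36.296). Then |GB| = |B − G| = 71.734.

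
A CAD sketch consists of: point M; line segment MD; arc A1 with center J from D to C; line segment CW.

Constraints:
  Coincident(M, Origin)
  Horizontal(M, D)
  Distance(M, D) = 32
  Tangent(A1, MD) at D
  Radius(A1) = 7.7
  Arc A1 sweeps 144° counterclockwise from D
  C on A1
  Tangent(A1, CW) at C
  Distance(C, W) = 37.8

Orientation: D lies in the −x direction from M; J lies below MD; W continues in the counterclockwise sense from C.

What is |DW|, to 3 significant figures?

44.6

M is at the origin; MD is horizontal with |MD| = 32.0 and D on the −x side, so D = (-32.0, 0.00). Tangency of A1 to MD means the radius JD is perpendicular to MD, so J = D + (0, -7.7) = (-32.0, -7.70). On A1, D sits at bearing 90° from J; a 144° counterclockwise sweep puts C at bearing 234°, so C = J + 7.7·(cos 234°, sin 234°) = (-36.5, -13.9). Since A1 is tangent to CW there, JC ⟂ CW, so CW runs along (−sin 234°, cos 234°); with |CW| = 37.8, W = (-5.95, -36.1). Then |DW| = |W − D| = 44.6.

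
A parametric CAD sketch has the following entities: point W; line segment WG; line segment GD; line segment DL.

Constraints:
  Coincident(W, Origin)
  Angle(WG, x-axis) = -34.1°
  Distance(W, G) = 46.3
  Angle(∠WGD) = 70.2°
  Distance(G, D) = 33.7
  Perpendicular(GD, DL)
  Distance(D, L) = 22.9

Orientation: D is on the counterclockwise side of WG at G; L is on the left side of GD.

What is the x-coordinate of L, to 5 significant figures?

24.473

∠WGD = 70.2°, so GD runs at -34.1° + (180° − 70.2°) = 75.700° from the x-axis; with |GD| = 33.7, D = G + 33.7·(cos 75.700°, sin 75.700°) = (46.663, 6.6982). The perpendicularity gives DL at right angles to GD; with |DL| = 22.9 on the left of GD, L = D + 22.9·(-0.96902, 0.24700) = (24.473, 12.355). So L.x = 24.473.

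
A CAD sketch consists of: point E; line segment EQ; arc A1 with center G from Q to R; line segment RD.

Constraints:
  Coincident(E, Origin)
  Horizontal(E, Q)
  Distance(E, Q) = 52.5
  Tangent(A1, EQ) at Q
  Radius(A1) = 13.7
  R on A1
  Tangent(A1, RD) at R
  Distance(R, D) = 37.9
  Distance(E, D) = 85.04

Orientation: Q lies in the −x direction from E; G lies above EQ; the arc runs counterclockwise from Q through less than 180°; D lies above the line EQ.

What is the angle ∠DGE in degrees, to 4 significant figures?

127.5°

Checks: |EQ| = 52.50 ✓; |GQ| = 13.70 ✓; |GR| = 13.70 ✓; ∠(GR, RD) = 90.00° ✓; |RD| = 37.90 ✓; |ED| = 85.04 ✓.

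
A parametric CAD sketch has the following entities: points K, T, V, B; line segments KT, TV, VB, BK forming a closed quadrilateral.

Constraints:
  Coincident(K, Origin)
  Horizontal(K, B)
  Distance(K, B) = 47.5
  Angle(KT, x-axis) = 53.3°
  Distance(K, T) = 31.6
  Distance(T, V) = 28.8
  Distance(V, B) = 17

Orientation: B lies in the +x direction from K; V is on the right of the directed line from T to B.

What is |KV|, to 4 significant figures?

30.55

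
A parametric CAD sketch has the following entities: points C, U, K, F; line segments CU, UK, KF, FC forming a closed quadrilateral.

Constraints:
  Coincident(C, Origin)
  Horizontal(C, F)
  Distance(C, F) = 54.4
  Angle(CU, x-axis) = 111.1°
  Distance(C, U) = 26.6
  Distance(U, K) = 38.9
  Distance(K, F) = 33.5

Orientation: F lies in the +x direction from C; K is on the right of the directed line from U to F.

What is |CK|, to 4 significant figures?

20.92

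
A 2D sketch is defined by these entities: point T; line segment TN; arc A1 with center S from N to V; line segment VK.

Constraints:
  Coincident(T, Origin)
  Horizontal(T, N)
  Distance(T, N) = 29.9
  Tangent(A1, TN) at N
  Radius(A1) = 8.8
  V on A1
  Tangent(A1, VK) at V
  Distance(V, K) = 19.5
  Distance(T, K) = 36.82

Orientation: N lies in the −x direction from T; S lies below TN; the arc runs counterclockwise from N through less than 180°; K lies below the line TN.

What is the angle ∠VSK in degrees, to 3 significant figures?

65.7°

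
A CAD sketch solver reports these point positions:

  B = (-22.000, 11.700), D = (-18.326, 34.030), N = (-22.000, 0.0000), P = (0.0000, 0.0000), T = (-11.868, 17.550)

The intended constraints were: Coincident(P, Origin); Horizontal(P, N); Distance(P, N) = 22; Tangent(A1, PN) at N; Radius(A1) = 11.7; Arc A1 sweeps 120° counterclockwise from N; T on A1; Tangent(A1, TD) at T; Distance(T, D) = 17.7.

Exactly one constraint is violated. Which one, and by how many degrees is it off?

Tangent(A1, TD) at T — off by 8.60°.

P = (0.00, 0.00) ✓; P.y = 0.00, N.y = 0.00 ✓; |PN| = 22.00 ✓; ∠(BN, NP) = 90.00° ✓; |BN| = 11.70 ✓; bearing(B→T) − bearing(B→N) = 120.0° ✓; |BT| = 11.70 ✓; ∠(BT, TD) = 98.60° ✗; |TD| = 17.70 ✓.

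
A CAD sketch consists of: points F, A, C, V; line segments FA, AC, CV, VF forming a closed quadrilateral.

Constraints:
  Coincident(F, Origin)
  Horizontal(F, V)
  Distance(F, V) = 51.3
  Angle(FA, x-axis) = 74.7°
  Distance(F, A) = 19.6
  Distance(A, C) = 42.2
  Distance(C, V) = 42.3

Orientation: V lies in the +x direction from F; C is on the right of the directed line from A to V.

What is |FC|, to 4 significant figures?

26.82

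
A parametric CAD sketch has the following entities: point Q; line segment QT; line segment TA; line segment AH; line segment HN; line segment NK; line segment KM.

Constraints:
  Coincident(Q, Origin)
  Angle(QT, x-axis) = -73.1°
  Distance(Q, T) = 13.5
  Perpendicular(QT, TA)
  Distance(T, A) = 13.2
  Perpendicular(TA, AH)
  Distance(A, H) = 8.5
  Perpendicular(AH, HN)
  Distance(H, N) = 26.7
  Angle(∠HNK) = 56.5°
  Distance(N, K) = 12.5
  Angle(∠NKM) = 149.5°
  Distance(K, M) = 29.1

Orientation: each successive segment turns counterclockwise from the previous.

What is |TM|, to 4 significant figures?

24.45

∠HNK = 56.5° gives NK at -39.60° from the x-axis; with |NK| = 12.5, K = (-1.832, -16.68). ∠NKM = 149.5° gives KM at -9.100° from the x-axis; with |KM| = 29.1, M = (26.90, -21.28). Then |TM| = |M − T| = 24.45.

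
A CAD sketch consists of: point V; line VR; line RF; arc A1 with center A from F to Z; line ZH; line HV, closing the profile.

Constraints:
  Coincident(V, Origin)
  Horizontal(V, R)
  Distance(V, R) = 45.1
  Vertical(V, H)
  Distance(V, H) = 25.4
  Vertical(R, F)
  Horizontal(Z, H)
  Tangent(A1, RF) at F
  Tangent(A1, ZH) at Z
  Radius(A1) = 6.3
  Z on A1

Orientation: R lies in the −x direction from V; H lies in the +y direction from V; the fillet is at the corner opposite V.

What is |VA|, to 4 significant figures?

43.25

V and H share the same x with |VH| = 25.4 and H on the +y side, so H = (0.000, 25.40). The virtual corner opposite V is at (-45.10, 25.40). The tangent condition forces AF to be normal to RF and A1 meets ZH tangentially, so AZ is at right angles to ZH, with radius 6.3, so the center A sits 6.3 in from both sides at A = (-38.80, 19.10). Then |VA| = |A − V| = 43.25.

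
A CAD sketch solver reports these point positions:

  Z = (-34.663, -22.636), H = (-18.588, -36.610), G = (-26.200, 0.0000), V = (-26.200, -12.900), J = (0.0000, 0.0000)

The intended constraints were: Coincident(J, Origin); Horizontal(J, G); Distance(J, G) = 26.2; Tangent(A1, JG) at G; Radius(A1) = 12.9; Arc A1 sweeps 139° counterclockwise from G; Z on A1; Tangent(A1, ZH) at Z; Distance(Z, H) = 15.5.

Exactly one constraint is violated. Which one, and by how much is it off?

Distance(Z, H) = 15.5 — off by 5.80.

J = (0.00, 0.00) ✓; J.y = 0.00, G.y = 0.00 ✓; |JG| = 26.20 ✓; ∠(VG, GJ) = 90.00° ✓; |VG| = 12.90 ✓; bearing(V→Z) − bearing(V→G) = 139.0° ✓; |VZ| = 12.90 ✓; ∠(VZ, ZH) = 90.00° ✓; |ZH| = 21.30 ✗.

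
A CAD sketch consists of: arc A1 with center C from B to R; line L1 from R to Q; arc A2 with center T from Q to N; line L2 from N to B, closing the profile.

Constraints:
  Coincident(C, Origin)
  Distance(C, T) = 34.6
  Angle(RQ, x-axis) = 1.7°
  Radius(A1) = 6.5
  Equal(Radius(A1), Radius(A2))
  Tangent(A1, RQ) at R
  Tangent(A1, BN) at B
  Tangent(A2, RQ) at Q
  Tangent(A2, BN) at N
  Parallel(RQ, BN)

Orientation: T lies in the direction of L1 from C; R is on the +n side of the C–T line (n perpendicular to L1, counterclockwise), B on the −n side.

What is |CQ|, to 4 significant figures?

35.21

The slot axis is L1's direction at 1.7°, so u = (cos 1.7°, sin 1.7°) = (0.9996, 0.02967) and n = (−sin 1.7°, cos 1.7°) = (-0.02967, 0.9996). C is at the origin and T lies 34.6 along u from C, so T = 34.6·u = (34.58, 1.026). Tangency of A1 to both parallel lines with radius 6.5 puts R and B at C ± 6.5·n: R = (-0.1928, 6.497), B = (0.1928, -6.497). Equal radii place Q and N the same way about T: Q = T + 6.5·n = (34.39, 7.524), N = T − 6.5·n = (34.78, -5.471). Then |CQ| = |Q − C| = 35.21.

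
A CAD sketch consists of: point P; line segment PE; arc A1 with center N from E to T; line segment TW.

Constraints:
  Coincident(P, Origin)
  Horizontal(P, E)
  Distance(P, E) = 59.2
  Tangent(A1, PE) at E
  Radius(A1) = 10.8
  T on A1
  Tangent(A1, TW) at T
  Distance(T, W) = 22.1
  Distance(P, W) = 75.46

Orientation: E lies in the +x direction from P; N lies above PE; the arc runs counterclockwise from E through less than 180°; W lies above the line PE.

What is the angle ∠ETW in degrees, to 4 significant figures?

131.7°

Checks: ∠(NE, EP) = 90.00° ✓; |NT| = 10.80 ✓; ∠(NT, TW) = 90.00° ✓; |TW| = 22.10 ✓; |PW| = 75.46 ✓.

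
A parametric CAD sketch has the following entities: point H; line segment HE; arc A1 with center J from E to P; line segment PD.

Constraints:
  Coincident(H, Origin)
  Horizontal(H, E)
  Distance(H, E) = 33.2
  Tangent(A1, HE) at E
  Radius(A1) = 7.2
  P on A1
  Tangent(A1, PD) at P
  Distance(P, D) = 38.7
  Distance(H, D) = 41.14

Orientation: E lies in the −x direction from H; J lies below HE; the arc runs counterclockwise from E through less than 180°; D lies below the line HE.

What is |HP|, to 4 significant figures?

40.22

Checks: |HE| = 33.20 ✓; |JP| = 7.200 ✓; ∠(JP, PD) = 90.00° ✓; |PD| = 38.70 ✓; |HD| = 41.14 ✓.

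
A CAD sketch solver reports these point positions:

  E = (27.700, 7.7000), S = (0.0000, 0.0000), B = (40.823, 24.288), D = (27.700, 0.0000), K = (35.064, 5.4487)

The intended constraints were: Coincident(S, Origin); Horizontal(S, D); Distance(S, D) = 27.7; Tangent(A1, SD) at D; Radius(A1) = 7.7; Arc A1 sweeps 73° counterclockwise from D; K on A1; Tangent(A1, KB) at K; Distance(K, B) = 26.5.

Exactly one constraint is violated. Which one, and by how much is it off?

Distance(K, B) = 26.5 — off by 6.80.

S = (0.00, 0.00) ✓; S.y = 0.00, D.y = 0.00 ✓; |SD| = 27.70 ✓; ∠(ED, DS) = 90.00° ✓; |ED| = 7.700 ✓; bearing(E→K) − bearing(E→D) = 73.00° ✓; |EK| = 7.700 ✓; ∠(EK, KB) = 90.00° ✓; |KB| = 19.70 ✗.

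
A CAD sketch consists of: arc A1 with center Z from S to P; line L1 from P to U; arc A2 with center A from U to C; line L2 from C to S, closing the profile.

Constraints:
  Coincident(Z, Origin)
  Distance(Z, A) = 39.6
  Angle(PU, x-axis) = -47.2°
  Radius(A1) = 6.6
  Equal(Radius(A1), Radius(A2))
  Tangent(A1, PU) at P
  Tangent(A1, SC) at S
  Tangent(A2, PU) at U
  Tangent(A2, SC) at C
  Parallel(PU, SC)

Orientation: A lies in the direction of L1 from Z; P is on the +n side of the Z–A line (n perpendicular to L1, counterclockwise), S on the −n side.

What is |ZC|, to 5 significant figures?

40.146

The slot axis is L1's direction at -47.2°, so u = (cos -47.2°, sin -47.2°) = (0.67944, -0.73373) and n = (−sin -47.2°, cos -47.2°) = (0.73373, 0.67944). Z is at the origin and A lies 39.6 along u from Z, so A = 39.6·u = (26.906, -29.056). Tangency of A1 to both parallel lines with radius 6.6 puts P and S at Z ± 6.6·n: P = (4.8426, 4.4843), S = (-4.8426, -4.4843). Equal radii place U and C the same way about A: U = A + 6.6·n = (31.748, -24.571), C = A − 6.6·n = (22.063, -33.540). Then |ZC| = |C − Z| = 40.146.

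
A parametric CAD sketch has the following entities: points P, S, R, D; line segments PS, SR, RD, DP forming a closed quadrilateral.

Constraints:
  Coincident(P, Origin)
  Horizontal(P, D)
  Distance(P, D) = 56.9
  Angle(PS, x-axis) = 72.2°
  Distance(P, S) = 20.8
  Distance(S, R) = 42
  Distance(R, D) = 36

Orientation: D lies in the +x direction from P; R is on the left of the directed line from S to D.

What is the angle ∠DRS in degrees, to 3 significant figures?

87.9°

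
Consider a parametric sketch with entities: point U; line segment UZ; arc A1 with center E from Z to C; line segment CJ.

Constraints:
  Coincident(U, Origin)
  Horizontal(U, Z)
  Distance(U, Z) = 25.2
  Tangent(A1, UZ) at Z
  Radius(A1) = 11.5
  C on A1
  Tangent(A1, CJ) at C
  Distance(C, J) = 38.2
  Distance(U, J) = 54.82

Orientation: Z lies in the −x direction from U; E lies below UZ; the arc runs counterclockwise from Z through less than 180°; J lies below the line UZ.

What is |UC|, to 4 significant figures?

39.20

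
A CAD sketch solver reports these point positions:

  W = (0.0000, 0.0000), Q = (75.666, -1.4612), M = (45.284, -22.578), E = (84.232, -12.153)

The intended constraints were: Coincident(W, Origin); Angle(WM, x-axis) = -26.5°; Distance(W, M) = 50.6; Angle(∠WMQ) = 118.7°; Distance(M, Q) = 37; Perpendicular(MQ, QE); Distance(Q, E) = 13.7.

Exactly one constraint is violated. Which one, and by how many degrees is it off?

Perpendicular(MQ, QE) — off by 3.90°.

W = (0.00, 0.00) ✓; WM at -26.50° ✓; |WM| = 50.60 ✓; ∠WMQ = 118.7° ✓; |MQ| = 37.00 ✓; ∠(MQ, QE) = 86.10° ✗; |QE| = 13.70 ✓.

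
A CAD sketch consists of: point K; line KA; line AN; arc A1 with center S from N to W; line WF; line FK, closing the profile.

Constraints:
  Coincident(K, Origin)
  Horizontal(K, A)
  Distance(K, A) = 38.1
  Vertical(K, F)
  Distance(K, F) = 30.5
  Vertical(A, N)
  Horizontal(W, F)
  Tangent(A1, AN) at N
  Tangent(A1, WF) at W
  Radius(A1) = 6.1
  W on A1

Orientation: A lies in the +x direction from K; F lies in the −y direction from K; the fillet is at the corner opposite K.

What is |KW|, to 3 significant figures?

44.2

K is at the origin; K and A share the same y with |KA| = 38.1 and A on the +x side, so A = (38.1, 0.00). K and F share the same x with |KF| = 30.5 and F on the −y side, so F = (0.00, -30.5). The virtual corner opposite K is at (38.1, -30.5). Tangency of A1 to AN means the radius SN is perpendicular to AN and A1 meets WF tangentially, so SW is at right angles to WF, with radius 6.1, so the center S sits 6.1 in from both sides at S = (32.0, -24.4). That places the tangent points at N = (38.1, -24.4) on AN and W = (32.0, -30.5) on WF. Then |KW| = |W − K| = 44.2.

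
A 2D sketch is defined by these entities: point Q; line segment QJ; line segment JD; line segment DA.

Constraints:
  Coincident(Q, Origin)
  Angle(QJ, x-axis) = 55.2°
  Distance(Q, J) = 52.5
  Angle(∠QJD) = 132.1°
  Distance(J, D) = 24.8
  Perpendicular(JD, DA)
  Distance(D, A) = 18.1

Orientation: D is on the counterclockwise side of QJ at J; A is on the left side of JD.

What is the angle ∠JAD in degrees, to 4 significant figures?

53.88°

∠QJD = 132.1°, so JD runs at 55.2° + (180° − 132.1°) = 103.1° from the x-axis; with |JD| = 24.8, D = J + 24.8·(cos 103.1°, sin 103.1°) = (24.34, 67.26). JD is perpendicular to DA; with |DA| = 18.1 on the left of JD, A = D + 18.1·(-0.9740, -0.2267) = (6.713, 63.16). Then cos ∠JAD = AJ·AD / (|AJ||AD|), giving 53.88°.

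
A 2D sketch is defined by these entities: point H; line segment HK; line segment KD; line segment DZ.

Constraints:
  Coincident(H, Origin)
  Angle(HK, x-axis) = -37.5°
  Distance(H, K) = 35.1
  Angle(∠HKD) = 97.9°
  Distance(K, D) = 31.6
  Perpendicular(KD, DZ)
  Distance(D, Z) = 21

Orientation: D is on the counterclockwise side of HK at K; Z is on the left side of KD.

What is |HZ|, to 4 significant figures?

38.94

∠HKD = 97.9°, so KD runs at -37.5° + (180° − 97.9°) = 44.60° from the x-axis; with |KD| = 31.6, D = K + 31.6·(cos 44.60°, sin 44.60°) = (50.35, 0.8205). The perpendicularity gives DZ at right angles to KD; with |DZ| = 21.0 on the left of KD, Z = D + 21.0·(-0.7022, 0.7120) = (35.60, 15.77). Then |HZ| = |Z − H| = 38.94.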